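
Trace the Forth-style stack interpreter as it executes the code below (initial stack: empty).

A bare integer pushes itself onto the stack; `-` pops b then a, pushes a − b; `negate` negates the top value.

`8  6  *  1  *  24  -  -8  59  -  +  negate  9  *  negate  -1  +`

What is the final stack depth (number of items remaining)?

1

8      -> [8]
6      -> [8, 6]
*      -> [48]
1      -> [48, 1]
*      -> [48]
24     -> [48, 24]
-      -> [24]
-8     -> [24, -8]
59     -> [24, -8, 59]
-      -> [24, -67]
+      -> [-43]
negate -> [43]
9      -> [43, 9]
*      -> [387]
negate -> [-387]
-1     -> [-387, -1]
+      -> [-388]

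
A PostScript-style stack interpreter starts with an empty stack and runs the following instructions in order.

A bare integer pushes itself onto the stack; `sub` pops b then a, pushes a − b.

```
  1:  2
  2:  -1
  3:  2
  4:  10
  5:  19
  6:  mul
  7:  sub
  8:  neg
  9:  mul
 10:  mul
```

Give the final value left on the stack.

-376

2   : [2]
-1  : [2, -1]
2   : [2, -1, 2]
10  : [2, -1, 2, 10]
19  : [2, -1, 2, 10, 19]
mul : [2, -1, 2, 190]
sub : [2, -1, -188]
neg : [2, -1, 188]
mul : [2, -188]
mul : [-376]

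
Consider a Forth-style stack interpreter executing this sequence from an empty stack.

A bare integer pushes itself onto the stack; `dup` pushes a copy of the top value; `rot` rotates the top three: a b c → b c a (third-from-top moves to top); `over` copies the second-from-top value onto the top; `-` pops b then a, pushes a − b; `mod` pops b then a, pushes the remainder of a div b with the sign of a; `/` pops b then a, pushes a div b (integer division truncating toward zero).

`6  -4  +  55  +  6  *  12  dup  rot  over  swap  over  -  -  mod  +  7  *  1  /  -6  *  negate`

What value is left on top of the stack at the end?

1008

6       [6]
-4      [6, -4]
+       [2]
55      [2, 55]
+       [57]
6       [57, 6]
*       [342]
12      [342, 12]
dup     [342, 12, 12]
rot     [12, 12, 342]
over    [12, 12, 342, 12]
swap    [12, 12, 12, 342]
over    [12, 12, 12, 342, 12]
-       [12, 12, 12, 330]
-       [12, 12, -318]
mod     [12, 12]
+       [24]
7       [24, 7]
*       [168]
1       [168, 1]
/       [168]
-6      [168, -6]
*       [-1008]
negate  [1008]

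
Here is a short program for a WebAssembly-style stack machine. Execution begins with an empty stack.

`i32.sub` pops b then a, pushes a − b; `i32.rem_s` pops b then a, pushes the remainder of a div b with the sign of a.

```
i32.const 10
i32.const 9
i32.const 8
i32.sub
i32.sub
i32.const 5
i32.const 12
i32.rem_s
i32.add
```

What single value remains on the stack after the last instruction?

14

i32.const 10  [10]
i32.const 9   [10, 9]
i32.const 8   [10, 9, 8]
i32.sub       [10, 1]
i32.sub       [9]
i32.const 5   [9, 5]
i32.const 12  [9, 5, 12]
i32.rem_s     [9, 5]
i32.add       [14]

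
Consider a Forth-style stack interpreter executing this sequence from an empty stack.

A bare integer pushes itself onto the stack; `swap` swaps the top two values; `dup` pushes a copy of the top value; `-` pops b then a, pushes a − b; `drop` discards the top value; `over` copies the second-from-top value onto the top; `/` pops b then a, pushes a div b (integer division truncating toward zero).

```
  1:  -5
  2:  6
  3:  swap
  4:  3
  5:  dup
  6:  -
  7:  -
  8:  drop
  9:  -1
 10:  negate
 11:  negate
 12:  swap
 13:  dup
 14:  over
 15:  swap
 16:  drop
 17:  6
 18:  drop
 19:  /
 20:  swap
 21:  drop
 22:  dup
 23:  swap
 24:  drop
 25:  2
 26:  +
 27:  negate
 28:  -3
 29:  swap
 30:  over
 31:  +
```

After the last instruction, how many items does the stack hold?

2

-5     -> -5
6      -> -5 6
swap   -> 6 -5
3      -> 6 -5 3
dup    -> 6 -5 3 3
-      -> 6 -5 0
-      -> 6 -5
drop   -> 6
-1     -> 6 -1
negate -> 6 1
negate -> 6 -1
swap   -> -1 6
dup    -> -1 6 6
over   -> -1 6 6 6
swap   -> -1 6 6 6
drop   -> -1 6 6
6      -> -1 6 6 6
drop   -> -1 6 6
/      -> -1 1
swap   -> 1 -1
drop   -> 1
dup    -> 1 1
swap   -> 1 1
drop   -> 1
2      -> 1 2
+      -> 3
negate -> -3
-3     -> -3 -3
swap   -> -3 -3
over   -> -3 -3 -3
+      -> -3 -6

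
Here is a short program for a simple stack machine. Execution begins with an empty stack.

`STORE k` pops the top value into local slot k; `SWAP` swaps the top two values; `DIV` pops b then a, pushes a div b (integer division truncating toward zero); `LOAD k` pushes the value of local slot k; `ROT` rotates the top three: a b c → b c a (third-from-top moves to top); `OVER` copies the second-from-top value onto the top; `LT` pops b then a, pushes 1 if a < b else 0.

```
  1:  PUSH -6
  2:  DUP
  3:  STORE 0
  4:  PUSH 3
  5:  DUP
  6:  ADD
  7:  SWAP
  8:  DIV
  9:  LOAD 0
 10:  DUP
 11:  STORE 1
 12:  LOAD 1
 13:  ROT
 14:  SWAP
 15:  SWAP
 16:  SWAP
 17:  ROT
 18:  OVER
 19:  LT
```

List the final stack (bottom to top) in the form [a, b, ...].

PUSH -6 : -6
DUP     : -6 -6
STORE 0 : -6
PUSH 3  : -6 3
DUP     : -6 3 3
ADD     : -6 6
SWAP    : 6 -6
DIV     : -1
LOAD 0  : -1 -6
DUP     : -1 -6 -6
STORE 1 : -1 -6
LOAD 1  : -1 -6 -6
ROT     : -6 -6 -1
SWAP    : -6 -1 -6
SWAP    : -6 -6 -1
SWAP    : -6 -1 -6
ROT     : -1 -6 -6
OVER    : -1 -6 -6 -6
LT      : -1 -6 0

[-1, -6, 0]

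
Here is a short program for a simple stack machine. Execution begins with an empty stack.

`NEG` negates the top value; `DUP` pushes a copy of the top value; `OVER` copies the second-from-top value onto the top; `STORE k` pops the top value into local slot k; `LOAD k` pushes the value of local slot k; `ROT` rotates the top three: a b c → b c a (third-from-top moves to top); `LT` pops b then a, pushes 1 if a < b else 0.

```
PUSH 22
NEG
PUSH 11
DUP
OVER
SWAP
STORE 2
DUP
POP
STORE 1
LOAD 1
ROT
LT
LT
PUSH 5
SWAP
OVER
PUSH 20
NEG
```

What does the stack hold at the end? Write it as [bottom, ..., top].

PUSH 22 -> 22
NEG     -> -22
PUSH 11 -> -22 11
DUP     -> -22 11 11
OVER    -> -22 11 11 11
SWAP    -> -22 11 11 11
STORE 2 -> -22 11 11
DUP     -> -22 11 11 11
POP     -> -22 11 11
STORE 1 -> -22 11
LOAD 1  -> -22 11 11
ROT     -> 11 11 -22
LT      -> 11 0
LT      -> 0
PUSH 5  -> 0 5
SWAP    -> 5 0
OVER    -> 5 0 5
PUSH 20 -> 5 0 5 20
NEG     -> 5 0 5 -20

[5, 0, 5, -20]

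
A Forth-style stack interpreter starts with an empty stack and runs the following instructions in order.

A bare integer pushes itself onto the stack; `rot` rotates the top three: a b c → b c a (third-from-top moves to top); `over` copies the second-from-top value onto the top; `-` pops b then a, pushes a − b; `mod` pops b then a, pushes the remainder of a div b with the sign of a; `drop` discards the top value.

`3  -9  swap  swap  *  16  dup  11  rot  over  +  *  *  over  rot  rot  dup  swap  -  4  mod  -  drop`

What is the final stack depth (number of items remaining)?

3    -> 3
-9   -> 3 -9
swap -> -9 3
swap -> 3 -9
*    -> -27
16   -> -27 16
dup  -> -27 16 16
11   -> -27 16 16 11
rot  -> -27 16 11 16
over -> -27 16 11 16 11
+    -> -27 16 11 27
*    -> -27 16 297
*    -> -27 4752
over -> -27 4752 -27
rot  -> 4752 -27 -27
rot  -> -27 -27 4752
dup  -> -27 -27 4752 4752
swap -> -27 -27 4752 4752
-    -> -27 -27 0
4    -> -27 -27 0 4
mod  -> -27 -27 0
-    -> -27 -27
drop -> -27

1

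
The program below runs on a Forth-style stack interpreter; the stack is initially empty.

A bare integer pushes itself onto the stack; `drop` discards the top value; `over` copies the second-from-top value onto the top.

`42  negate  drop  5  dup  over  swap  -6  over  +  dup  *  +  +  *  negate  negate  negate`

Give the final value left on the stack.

42      42
negate  -42
drop    (empty)
5       5
dup     5 5
over    5 5 5
swap    5 5 5
-6      5 5 5 -6
over    5 5 5 -6 5
+       5 5 5 -1
dup     5 5 5 -1 -1
*       5 5 5 1
+       5 5 6
+       5 11
*       55
negate  -55
negate  55
negate  -55

-55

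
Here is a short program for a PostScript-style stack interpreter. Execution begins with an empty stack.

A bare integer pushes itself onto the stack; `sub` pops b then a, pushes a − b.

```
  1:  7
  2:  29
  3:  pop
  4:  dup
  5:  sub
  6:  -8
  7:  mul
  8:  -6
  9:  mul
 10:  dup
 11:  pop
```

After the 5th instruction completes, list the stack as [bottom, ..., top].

7   : 7
29  : 7 29
pop : 7
dup : 7 7
sub : 0

[0]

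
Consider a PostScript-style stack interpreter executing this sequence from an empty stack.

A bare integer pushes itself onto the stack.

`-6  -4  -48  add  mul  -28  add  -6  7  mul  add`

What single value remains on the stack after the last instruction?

242

-6  : -6
-4  : -6 -4
-48 : -6 -4 -48
add : -6 -52
mul : 312
-28 : 312 -28
add : 284
-6  : 284 -6
7   : 284 -6 7
mul : 284 -42
add : 242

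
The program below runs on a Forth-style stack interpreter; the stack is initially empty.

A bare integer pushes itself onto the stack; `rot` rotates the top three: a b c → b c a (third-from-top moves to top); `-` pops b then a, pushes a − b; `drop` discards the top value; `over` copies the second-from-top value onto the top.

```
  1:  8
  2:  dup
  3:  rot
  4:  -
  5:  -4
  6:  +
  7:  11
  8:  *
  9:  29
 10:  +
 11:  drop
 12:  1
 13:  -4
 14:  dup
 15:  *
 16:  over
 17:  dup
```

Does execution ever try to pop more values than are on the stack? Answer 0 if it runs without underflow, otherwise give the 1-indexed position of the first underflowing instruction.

3

8   : [8]
dup : [8, 8]
rot  — needs 3 operands, stack has 2 → underflow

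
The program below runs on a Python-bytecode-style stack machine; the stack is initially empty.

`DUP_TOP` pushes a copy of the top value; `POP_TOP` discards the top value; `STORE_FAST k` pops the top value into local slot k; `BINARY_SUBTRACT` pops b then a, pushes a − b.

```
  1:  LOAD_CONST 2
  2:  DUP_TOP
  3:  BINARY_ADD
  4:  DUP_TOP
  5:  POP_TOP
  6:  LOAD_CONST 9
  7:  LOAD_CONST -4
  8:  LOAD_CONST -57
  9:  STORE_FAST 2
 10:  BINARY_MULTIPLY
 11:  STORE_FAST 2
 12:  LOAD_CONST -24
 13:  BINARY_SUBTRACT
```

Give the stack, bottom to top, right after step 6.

[4, 9]

LOAD_CONST 2 : [2]
DUP_TOP      : [2, 2]
BINARY_ADD   : [4]
DUP_TOP      : [4, 4]
POP_TOP      : [4]
LOAD_CONST 9 : [4, 9]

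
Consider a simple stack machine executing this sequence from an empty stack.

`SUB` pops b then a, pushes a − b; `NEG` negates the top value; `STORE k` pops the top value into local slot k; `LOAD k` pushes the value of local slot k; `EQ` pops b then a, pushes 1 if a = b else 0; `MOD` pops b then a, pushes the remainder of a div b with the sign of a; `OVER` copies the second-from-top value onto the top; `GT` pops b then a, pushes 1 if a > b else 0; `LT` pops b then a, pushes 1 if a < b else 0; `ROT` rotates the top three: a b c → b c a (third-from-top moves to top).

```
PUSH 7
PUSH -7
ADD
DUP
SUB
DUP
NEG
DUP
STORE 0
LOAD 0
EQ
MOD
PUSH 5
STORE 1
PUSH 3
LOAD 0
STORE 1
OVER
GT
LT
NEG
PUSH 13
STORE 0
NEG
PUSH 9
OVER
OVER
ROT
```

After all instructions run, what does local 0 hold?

PUSH 7   7
PUSH -7  7 -7
ADD      0
DUP      0 0
SUB      0
DUP      0 0
NEG      0 0
DUP      0 0 0
STORE 0  0 0
LOAD 0   0 0 0
EQ       0 1
MOD      0
PUSH 5   0 5
STORE 1  0
PUSH 3   0 3
LOAD 0   0 3 0
STORE 1  0 3
OVER     0 3 0
GT       0 1
LT       1
NEG      -1
PUSH 13  -1 13
STORE 0  -1
NEG      1
PUSH 9   1 9
OVER     1 9 1
OVER     1 9 1 9
ROT      1 1 9 9

13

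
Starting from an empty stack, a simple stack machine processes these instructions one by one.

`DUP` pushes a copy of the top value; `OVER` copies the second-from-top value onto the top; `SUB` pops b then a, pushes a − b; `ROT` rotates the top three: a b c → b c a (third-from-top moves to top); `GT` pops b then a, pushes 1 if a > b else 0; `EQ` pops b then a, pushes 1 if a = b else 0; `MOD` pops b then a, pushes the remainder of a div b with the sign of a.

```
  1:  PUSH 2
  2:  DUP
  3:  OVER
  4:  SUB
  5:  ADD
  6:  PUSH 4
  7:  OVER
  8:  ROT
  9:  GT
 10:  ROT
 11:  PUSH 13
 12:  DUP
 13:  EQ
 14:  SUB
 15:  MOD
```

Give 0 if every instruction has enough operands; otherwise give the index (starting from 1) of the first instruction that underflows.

10

PUSH 2 -> [2]
DUP    -> [2, 2]
OVER   -> [2, 2, 2]
SUB    -> [2, 0]
ADD    -> [2]
PUSH 4 -> [2, 4]
OVER   -> [2, 4, 2]
ROT    -> [4, 2, 2]
GT     -> [4, 0]
ROT  — needs 3 operands, stack has 2 → underflow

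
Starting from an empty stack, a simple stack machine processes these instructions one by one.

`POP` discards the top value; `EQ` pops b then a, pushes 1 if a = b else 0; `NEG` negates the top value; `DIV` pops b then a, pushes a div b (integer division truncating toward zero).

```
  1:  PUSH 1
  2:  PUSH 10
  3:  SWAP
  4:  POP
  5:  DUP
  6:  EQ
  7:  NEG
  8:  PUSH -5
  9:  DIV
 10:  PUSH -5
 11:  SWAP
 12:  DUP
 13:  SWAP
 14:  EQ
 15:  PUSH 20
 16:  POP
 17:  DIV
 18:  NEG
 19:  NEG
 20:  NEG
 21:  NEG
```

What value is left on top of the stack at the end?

-5

PUSH 1  → 1
PUSH 10 → 1 10
SWAP    → 10 1
POP     → 10
DUP     → 10 10
EQ      → 1
NEG     → -1
PUSH -5 → -1 -5
DIV     → 0
PUSH -5 → 0 -5
SWAP    → -5 0
DUP     → -5 0 0
SWAP    → -5 0 0
EQ      → -5 1
PUSH 20 → -5 1 20
POP     → -5 1
DIV     → -5
NEG     → 5
NEG     → -5
NEG     → 5
NEG     → -5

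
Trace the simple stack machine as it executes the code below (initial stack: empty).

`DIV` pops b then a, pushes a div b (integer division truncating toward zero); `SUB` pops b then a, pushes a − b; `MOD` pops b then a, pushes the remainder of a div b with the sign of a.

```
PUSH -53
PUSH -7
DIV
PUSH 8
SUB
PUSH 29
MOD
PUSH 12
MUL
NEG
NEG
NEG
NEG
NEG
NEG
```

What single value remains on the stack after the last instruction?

PUSH -53 → [-53]
PUSH -7  → [-53, -7]
DIV      → [7]
PUSH 8   → [7, 8]
SUB      → [-1]
PUSH 29  → [-1, 29]
MOD      → [-1]
PUSH 12  → [-1, 12]
MUL      → [-12]
NEG      → [12]
NEG      → [-12]
NEG      → [12]
NEG      → [-12]
NEG      → [12]
NEG      → [-12]

-12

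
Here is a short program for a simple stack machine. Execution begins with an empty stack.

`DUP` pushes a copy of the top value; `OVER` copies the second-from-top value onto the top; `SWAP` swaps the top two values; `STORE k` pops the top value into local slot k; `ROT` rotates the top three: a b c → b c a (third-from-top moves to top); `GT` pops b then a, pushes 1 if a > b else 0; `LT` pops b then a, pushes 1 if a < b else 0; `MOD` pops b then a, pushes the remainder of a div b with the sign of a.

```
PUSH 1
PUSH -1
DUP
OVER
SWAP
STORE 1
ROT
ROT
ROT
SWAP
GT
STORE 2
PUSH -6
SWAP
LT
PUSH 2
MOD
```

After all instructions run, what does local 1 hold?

-1

PUSH 1  → 1
PUSH -1 → 1 -1
DUP     → 1 -1 -1
OVER    → 1 -1 -1 -1
SWAP    → 1 -1 -1 -1
STORE 1 → 1 -1 -1
ROT     → -1 -1 1
ROT     → -1 1 -1
ROT     → 1 -1 -1
SWAP    → 1 -1 -1
GT      → 1 0
STORE 2 → 1
PUSH -6 → 1 -6
SWAP    → -6 1
LT      → 1
PUSH 2  → 1 2
MOD     → 1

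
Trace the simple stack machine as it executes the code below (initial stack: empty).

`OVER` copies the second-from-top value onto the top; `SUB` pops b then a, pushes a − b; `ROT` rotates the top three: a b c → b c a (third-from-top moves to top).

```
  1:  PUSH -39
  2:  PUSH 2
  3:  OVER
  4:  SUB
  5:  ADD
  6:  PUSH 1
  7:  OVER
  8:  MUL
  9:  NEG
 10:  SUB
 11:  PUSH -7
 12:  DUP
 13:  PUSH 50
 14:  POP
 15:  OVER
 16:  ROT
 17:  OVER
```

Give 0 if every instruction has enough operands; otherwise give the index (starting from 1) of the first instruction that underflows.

0

PUSH -39  [-39]
PUSH 2    [-39, 2]
OVER      [-39, 2, -39]
SUB       [-39, 41]
ADD       [2]
PUSH 1    [2, 1]
OVER      [2, 1, 2]
MUL       [2, 2]
NEG       [2, -2]
SUB       [4]
PUSH -7   [4, -7]
DUP       [4, -7, -7]
PUSH 50   [4, -7, -7, 50]
POP       [4, -7, -7]
OVER      [4, -7, -7, -7]
ROT       [4, -7, -7, -7]
OVER      [4, -7, -7, -7, -7]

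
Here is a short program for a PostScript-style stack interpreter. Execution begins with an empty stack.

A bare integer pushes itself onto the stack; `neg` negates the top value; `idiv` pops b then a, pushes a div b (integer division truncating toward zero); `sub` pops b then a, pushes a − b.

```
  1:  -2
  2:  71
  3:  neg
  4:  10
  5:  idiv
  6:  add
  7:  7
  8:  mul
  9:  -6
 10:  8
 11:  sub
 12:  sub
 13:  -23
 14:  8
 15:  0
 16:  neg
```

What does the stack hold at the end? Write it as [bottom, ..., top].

-2   → [-2]
71   → [-2, 71]
neg  → [-2, -71]
10   → [-2, -71, 10]
idiv → [-2, -7]
add  → [-9]
7    → [-9, 7]
mul  → [-63]
-6   → [-63, -6]
8    → [-63, -6, 8]
sub  → [-63, -14]
sub  → [-49]
-23  → [-49, -23]
8    → [-49, -23, 8]
0    → [-49, -23, 8, 0]
neg  → [-49, -23, 8, 0]

[-49, -23, 8, 0]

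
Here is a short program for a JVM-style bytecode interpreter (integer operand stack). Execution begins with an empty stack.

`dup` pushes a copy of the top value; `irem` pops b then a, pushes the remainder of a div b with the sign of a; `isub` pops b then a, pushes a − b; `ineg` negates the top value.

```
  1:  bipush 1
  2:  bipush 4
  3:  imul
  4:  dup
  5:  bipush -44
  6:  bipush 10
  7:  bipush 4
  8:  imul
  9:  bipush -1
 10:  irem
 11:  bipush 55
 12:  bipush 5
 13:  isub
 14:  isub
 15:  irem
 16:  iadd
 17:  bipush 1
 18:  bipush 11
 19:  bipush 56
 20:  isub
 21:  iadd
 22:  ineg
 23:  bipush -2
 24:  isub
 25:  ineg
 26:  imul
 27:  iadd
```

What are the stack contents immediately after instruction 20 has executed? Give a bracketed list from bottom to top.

bipush 1   : [1]
bipush 4   : [1, 4]
imul       : [4]
dup        : [4, 4]
bipush -44 : [4, 4, -44]
bipush 10  : [4, 4, -44, 10]
bipush 4   : [4, 4, -44, 10, 4]
imul       : [4, 4, -44, 40]
bipush -1  : [4, 4, -44, 40, -1]
irem       : [4, 4, -44, 0]
bipush 55  : [4, 4, -44, 0, 55]
bipush 5   : [4, 4, -44, 0, 55, 5]
isub       : [4, 4, -44, 0, 50]
isub       : [4, 4, -44, -50]
irem       : [4, 4, -44]
iadd       : [4, -40]
bipush 1   : [4, -40, 1]
bipush 11  : [4, -40, 1, 11]
bipush 56  : [4, -40, 1, 11, 56]
isub       : [4, -40, 1, -45]

[4, -40, 1, -45]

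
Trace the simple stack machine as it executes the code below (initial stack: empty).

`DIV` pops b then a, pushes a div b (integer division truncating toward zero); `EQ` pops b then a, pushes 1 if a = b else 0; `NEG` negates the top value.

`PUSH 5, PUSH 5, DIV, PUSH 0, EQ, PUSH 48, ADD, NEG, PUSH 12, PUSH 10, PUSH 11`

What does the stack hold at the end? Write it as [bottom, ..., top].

PUSH 5  : [5]
PUSH 5  : [5, 5]
DIV     : [1]
PUSH 0  : [1, 0]
EQ      : [0]
PUSH 48 : [0, 48]
ADD     : [48]
NEG     : [-48]
PUSH 12 : [-48, 12]
PUSH 10 : [-48, 12, 10]
PUSH 11 : [-48, 12, 10, 11]

[-48, 12, 10, 11]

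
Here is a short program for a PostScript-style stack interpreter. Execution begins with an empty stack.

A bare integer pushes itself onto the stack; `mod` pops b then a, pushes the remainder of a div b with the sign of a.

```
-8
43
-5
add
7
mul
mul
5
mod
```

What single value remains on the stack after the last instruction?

-3

-8   [-8]
43   [-8, 43]
-5   [-8, 43, -5]
add  [-8, 38]
7    [-8, 38, 7]
mul  [-8, 266]
mul  [-2128]
5    [-2128, 5]
mod  [-3]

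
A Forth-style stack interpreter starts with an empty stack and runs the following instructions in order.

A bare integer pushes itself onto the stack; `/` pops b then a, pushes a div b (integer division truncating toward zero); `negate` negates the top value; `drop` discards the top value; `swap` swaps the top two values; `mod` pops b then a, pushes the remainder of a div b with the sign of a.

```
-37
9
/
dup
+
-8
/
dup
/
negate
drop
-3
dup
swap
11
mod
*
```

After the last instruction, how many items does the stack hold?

1

-37    → -37
9      → -37 9
/      → -4
dup    → -4 -4
+      → -8
-8     → -8 -8
/      → 1
dup    → 1 1
/      → 1
negate → -1
drop   → (empty)
-3     → -3
dup    → -3 -3
swap   → -3 -3
11     → -3 -3 11
mod    → -3 -3
*      → 9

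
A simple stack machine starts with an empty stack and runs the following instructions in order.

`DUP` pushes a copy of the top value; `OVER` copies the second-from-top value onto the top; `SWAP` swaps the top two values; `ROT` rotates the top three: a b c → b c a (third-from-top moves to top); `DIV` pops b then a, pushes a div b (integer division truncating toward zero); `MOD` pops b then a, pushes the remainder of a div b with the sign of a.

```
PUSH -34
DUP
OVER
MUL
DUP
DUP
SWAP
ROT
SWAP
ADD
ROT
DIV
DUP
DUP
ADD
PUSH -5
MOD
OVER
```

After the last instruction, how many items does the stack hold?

PUSH -34  -34
DUP       -34 -34
OVER      -34 -34 -34
MUL       -34 1156
DUP       -34 1156 1156
DUP       -34 1156 1156 1156
SWAP      -34 1156 1156 1156
ROT       -34 1156 1156 1156
SWAP      -34 1156 1156 1156
ADD       -34 1156 2312
ROT       1156 2312 -34
DIV       1156 -68
DUP       1156 -68 -68
DUP       1156 -68 -68 -68
ADD       1156 -68 -136
PUSH -5   1156 -68 -136 -5
MOD       1156 -68 -1
OVER      1156 -68 -1 -68

4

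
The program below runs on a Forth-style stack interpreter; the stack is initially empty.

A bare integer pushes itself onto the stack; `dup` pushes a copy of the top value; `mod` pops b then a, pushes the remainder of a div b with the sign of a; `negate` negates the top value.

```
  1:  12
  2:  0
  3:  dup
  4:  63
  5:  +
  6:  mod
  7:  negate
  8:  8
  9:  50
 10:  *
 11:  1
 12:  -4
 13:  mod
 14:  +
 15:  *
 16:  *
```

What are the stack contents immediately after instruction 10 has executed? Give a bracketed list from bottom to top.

12     → [12]
0      → [12, 0]
dup    → [12, 0, 0]
63     → [12, 0, 0, 63]
+      → [12, 0, 63]
mod    → [12, 0]
negate → [12, 0]
8      → [12, 0, 8]
50     → [12, 0, 8, 50]
*      → [12, 0, 400]

[12, 0, 400]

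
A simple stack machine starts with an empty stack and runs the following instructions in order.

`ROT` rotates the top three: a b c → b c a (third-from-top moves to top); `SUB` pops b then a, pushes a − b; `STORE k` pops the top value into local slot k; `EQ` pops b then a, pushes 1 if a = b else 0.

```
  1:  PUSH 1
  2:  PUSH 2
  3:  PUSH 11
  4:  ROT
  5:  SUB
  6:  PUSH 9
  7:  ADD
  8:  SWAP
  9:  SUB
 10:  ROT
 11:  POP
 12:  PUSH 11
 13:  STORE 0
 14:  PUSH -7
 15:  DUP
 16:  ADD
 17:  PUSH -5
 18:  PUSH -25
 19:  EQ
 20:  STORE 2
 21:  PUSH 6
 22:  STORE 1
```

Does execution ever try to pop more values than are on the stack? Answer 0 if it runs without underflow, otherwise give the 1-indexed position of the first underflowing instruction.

PUSH 1  : 1
PUSH 2  : 1 2
PUSH 11 : 1 2 11
ROT     : 2 11 1
SUB     : 2 10
PUSH 9  : 2 10 9
ADD     : 2 19
SWAP    : 19 2
SUB     : 17
ROT  — needs 3 operands, stack has 1 → underflow

10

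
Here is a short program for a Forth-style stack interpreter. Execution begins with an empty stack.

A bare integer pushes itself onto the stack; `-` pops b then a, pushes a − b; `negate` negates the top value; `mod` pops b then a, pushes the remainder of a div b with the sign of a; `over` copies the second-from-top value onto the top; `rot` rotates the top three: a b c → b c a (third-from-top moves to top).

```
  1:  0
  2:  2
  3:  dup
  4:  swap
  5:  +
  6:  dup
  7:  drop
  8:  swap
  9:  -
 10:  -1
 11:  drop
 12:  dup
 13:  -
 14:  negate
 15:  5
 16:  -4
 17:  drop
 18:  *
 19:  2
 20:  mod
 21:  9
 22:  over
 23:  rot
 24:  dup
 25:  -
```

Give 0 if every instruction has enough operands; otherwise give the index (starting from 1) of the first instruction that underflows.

0

0      -> 0
2      -> 0 2
dup    -> 0 2 2
swap   -> 0 2 2
+      -> 0 4
dup    -> 0 4 4
drop   -> 0 4
swap   -> 4 0
-      -> 4
-1     -> 4 -1
drop   -> 4
dup    -> 4 4
-      -> 0
negate -> 0
5      -> 0 5
-4     -> 0 5 -4
drop   -> 0 5
*      -> 0
2      -> 0 2
mod    -> 0
9      -> 0 9
over   -> 0 9 0
rot    -> 9 0 0
dup    -> 9 0 0 0
-      -> 9 0 0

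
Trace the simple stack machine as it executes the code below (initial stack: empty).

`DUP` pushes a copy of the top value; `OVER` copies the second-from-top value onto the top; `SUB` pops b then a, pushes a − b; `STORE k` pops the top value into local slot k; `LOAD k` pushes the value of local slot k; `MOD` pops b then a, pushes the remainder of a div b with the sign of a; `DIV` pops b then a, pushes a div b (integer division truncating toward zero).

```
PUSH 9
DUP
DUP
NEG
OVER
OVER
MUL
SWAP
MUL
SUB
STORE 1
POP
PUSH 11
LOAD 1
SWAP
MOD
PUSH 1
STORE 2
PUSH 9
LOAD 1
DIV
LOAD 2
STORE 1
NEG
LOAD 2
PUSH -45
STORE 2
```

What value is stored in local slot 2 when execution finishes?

-45

PUSH 9    [9]
DUP       [9, 9]
DUP       [9, 9, 9]
NEG       [9, 9, -9]
OVER      [9, 9, -9, 9]
OVER      [9, 9, -9, 9, -9]
MUL       [9, 9, -9, -81]
SWAP      [9, 9, -81, -9]
MUL       [9, 9, 729]
SUB       [9, -720]
STORE 1   [9]
POP       []
PUSH 11   [11]
LOAD 1    [11, -720]
SWAP      [-720, 11]
MOD       [-5]
PUSH 1    [-5, 1]
STORE 2   [-5]
PUSH 9    [-5, 9]
LOAD 1    [-5, 9, -720]
DIV       [-5, 0]
LOAD 2    [-5, 0, 1]
STORE 1   [-5, 0]
NEG       [-5, 0]
LOAD 2    [-5, 0, 1]
PUSH -45  [-5, 0, 1, -45]
STORE 2   [-5, 0, 1]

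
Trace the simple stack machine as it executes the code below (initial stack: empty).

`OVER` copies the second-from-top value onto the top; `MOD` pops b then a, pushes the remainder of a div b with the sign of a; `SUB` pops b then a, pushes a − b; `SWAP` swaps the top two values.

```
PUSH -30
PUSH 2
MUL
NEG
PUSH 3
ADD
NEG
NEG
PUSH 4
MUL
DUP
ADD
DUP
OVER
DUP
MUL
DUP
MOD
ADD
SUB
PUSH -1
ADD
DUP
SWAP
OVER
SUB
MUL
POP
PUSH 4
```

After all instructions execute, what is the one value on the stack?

PUSH -30  [-30]
PUSH 2    [-30, 2]
MUL       [-60]
NEG       [60]
PUSH 3    [60, 3]
ADD       [63]
NEG       [-63]
NEG       [63]
PUSH 4    [63, 4]
MUL       [252]
DUP       [252, 252]
ADD       [504]
DUP       [504, 504]
OVER      [504, 504, 504]
DUP       [504, 504, 504, 504]
MUL       [504, 504, 254016]
DUP       [504, 504, 254016, 254016]
MOD       [504, 504, 0]
ADD       [504, 504]
SUB       [0]
PUSH -1   [0, -1]
ADD       [-1]
DUP       [-1, -1]
SWAP      [-1, -1]
OVER      [-1, -1, -1]
SUB       [-1, 0]
MUL       [0]
POP       []
PUSH 4    [4]

4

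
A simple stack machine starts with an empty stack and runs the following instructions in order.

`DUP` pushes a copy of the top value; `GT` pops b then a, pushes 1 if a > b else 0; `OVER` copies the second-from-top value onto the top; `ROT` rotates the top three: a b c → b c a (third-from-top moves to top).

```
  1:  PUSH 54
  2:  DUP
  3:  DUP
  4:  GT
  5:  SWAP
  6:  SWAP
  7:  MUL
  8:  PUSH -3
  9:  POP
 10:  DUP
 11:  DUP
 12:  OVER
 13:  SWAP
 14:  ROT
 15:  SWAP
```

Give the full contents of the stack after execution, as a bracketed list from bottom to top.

PUSH 54 -> 54
DUP     -> 54 54
DUP     -> 54 54 54
GT      -> 54 0
SWAP    -> 0 54
SWAP    -> 54 0
MUL     -> 0
PUSH -3 -> 0 -3
POP     -> 0
DUP     -> 0 0
DUP     -> 0 0 0
OVER    -> 0 0 0 0
SWAP    -> 0 0 0 0
ROT     -> 0 0 0 0
SWAP    -> 0 0 0 0

[0, 0, 0, 0]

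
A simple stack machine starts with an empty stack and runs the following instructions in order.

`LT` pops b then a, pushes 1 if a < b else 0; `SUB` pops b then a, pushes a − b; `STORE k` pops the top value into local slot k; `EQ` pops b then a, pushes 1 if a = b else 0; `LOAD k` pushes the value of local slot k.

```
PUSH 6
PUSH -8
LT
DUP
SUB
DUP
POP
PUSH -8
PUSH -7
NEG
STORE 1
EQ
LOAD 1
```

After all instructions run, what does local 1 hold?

PUSH 6   6
PUSH -8  6 -8
LT       0
DUP      0 0
SUB      0
DUP      0 0
POP      0
PUSH -8  0 -8
PUSH -7  0 -8 -7
NEG      0 -8 7
STORE 1  0 -8
EQ       0
LOAD 1   0 7

7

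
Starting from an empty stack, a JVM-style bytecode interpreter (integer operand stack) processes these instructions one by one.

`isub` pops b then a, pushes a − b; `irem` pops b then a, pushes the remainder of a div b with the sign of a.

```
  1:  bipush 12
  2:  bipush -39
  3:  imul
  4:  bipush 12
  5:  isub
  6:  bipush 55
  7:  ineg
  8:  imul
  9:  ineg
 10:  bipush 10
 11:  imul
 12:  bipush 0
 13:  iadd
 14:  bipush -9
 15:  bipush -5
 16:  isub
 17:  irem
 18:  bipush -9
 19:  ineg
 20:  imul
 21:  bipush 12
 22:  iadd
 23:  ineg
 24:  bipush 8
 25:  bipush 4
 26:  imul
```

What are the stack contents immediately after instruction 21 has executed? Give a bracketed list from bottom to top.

[0, 12]

bipush 12  → 12
bipush -39 → 12 -39
imul       → -468
bipush 12  → -468 12
isub       → -480
bipush 55  → -480 55
ineg       → -480 -55
imul       → 26400
ineg       → -26400
bipush 10  → -26400 10
imul       → -264000
bipush 0   → -264000 0
iadd       → -264000
bipush -9  → -264000 -9
bipush -5  → -264000 -9 -5
isub       → -264000 -4
irem       → 0
bipush -9  → 0 -9
ineg       → 0 9
imul       → 0
bipush 12  → 0 12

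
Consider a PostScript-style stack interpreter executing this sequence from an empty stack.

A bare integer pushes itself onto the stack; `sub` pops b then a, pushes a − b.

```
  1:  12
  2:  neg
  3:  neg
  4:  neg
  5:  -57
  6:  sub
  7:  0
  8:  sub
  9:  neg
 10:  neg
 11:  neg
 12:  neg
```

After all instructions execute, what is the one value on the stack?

12   [12]
neg  [-12]
neg  [12]
neg  [-12]
-57  [-12, -57]
sub  [45]
0    [45, 0]
sub  [45]
neg  [-45]
neg  [45]
neg  [-45]
neg  [45]

45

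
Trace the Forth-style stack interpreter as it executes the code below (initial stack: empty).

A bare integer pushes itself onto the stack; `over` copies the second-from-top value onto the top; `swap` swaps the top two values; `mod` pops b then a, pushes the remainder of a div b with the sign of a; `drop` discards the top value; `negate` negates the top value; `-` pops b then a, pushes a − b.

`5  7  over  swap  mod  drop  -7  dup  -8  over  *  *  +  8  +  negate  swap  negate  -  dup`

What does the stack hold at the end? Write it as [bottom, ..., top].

5      → [5]
7      → [5, 7]
over   → [5, 7, 5]
swap   → [5, 5, 7]
mod    → [5, 5]
drop   → [5]
-7     → [5, -7]
dup    → [5, -7, -7]
-8     → [5, -7, -7, -8]
over   → [5, -7, -7, -8, -7]
*      → [5, -7, -7, 56]
*      → [5, -7, -392]
+      → [5, -399]
8      → [5, -399, 8]
+      → [5, -391]
negate → [5, 391]
swap   → [391, 5]
negate → [391, -5]
-      → [396]
dup    → [396, 396]

[396, 396]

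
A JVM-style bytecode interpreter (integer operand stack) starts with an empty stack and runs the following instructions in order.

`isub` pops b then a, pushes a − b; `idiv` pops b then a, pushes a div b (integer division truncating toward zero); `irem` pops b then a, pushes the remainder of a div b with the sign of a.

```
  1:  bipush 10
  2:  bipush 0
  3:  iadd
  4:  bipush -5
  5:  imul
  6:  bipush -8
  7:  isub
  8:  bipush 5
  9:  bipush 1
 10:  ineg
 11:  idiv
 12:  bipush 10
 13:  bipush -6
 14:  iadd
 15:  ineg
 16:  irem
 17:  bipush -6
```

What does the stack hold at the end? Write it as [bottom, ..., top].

bipush 10  10
bipush 0   10 0
iadd       10
bipush -5  10 -5
imul       -50
bipush -8  -50 -8
isub       -42
bipush 5   -42 5
bipush 1   -42 5 1
ineg       -42 5 -1
idiv       -42 -5
bipush 10  -42 -5 10
bipush -6  -42 -5 10 -6
iadd       -42 -5 4
ineg       -42 -5 -4
irem       -42 -1
bipush -6  -42 -1 -6

[-42, -1, -6]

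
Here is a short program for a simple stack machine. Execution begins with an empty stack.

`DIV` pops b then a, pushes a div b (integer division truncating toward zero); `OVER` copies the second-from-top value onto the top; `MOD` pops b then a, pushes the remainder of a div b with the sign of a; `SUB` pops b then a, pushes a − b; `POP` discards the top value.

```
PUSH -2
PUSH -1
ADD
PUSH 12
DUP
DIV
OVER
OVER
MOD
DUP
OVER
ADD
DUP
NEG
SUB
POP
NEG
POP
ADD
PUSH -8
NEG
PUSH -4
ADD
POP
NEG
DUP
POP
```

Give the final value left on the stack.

2

PUSH -2  -2
PUSH -1  -2 -1
ADD      -3
PUSH 12  -3 12
DUP      -3 12 12
DIV      -3 1
OVER     -3 1 -3
OVER     -3 1 -3 1
MOD      -3 1 0
DUP      -3 1 0 0
OVER     -3 1 0 0 0
ADD      -3 1 0 0
DUP      -3 1 0 0 0
NEG      -3 1 0 0 0
SUB      -3 1 0 0
POP      -3 1 0
NEG      -3 1 0
POP      -3 1
ADD      -2
PUSH -8  -2 -8
NEG      -2 8
PUSH -4  -2 8 -4
ADD      -2 4
POP      -2
NEG      2
DUP      2 2
POP      2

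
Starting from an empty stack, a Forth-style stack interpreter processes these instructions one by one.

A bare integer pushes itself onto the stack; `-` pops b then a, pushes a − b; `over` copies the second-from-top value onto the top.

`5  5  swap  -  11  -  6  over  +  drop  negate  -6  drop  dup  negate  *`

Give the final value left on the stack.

5      : 5
5      : 5 5
swap   : 5 5
-      : 0
11     : 0 11
-      : -11
6      : -11 6
over   : -11 6 -11
+      : -11 -5
drop   : -11
negate : 11
-6     : 11 -6
drop   : 11
dup    : 11 11
negate : 11 -11
*      : -121

-121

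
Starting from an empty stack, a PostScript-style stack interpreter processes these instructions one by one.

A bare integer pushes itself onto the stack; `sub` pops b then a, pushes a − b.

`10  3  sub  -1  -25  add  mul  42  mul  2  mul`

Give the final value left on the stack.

-15288

10  : [10]
3   : [10, 3]
sub : [7]
-1  : [7, -1]
-25 : [7, -1, -25]
add : [7, -26]
mul : [-182]
42  : [-182, 42]
mul : [-7644]
2   : [-7644, 2]
mul : [-15288]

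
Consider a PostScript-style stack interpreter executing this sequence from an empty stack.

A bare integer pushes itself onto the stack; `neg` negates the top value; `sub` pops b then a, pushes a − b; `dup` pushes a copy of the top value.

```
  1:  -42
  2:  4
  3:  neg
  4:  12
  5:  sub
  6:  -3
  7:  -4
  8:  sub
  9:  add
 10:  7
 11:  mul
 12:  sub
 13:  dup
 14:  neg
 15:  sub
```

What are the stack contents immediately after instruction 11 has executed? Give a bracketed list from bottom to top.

-42 -> [-42]
4   -> [-42, 4]
neg -> [-42, -4]
12  -> [-42, -4, 12]
sub -> [-42, -16]
-3  -> [-42, -16, -3]
-4  -> [-42, -16, -3, -4]
sub -> [-42, -16, 1]
add -> [-42, -15]
7   -> [-42, -15, 7]
mul -> [-42, -105]

[-42, -105]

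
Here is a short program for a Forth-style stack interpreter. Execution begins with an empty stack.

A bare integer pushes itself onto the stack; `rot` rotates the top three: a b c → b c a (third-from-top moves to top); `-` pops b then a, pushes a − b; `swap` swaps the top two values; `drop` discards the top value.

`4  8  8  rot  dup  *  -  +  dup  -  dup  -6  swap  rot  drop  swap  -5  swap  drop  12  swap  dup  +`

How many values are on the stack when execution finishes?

4    → [4]
8    → [4, 8]
8    → [4, 8, 8]
rot  → [8, 8, 4]
dup  → [8, 8, 4, 4]
*    → [8, 8, 16]
-    → [8, -8]
+    → [0]
dup  → [0, 0]
-    → [0]
dup  → [0, 0]
-6   → [0, 0, -6]
swap → [0, -6, 0]
rot  → [-6, 0, 0]
drop → [-6, 0]
swap → [0, -6]
-5   → [0, -6, -5]
swap → [0, -5, -6]
drop → [0, -5]
12   → [0, -5, 12]
swap → [0, 12, -5]
dup  → [0, 12, -5, -5]
+    → [0, 12, -10]

3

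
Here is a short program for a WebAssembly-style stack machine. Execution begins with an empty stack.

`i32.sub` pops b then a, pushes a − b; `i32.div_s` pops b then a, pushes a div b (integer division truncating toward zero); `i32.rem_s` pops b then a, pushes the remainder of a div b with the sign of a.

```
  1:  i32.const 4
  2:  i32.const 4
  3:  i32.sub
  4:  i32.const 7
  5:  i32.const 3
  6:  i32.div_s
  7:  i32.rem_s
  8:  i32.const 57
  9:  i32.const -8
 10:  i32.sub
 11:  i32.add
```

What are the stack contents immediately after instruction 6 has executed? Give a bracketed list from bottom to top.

[0, 2]

i32.const 4 : 4
i32.const 4 : 4 4
i32.sub     : 0
i32.const 7 : 0 7
i32.const 3 : 0 7 3
i32.div_s   : 0 2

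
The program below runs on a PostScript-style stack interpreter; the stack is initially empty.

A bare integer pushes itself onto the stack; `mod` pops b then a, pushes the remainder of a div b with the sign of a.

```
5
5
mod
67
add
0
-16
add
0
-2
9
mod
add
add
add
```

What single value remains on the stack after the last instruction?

5   → [5]
5   → [5, 5]
mod → [0]
67  → [0, 67]
add → [67]
0   → [67, 0]
-16 → [67, 0, -16]
add → [67, -16]
0   → [67, -16, 0]
-2  → [67, -16, 0, -2]
9   → [67, -16, 0, -2, 9]
mod → [67, -16, 0, -2]
add → [67, -16, -2]
add → [67, -18]
add → [49]

49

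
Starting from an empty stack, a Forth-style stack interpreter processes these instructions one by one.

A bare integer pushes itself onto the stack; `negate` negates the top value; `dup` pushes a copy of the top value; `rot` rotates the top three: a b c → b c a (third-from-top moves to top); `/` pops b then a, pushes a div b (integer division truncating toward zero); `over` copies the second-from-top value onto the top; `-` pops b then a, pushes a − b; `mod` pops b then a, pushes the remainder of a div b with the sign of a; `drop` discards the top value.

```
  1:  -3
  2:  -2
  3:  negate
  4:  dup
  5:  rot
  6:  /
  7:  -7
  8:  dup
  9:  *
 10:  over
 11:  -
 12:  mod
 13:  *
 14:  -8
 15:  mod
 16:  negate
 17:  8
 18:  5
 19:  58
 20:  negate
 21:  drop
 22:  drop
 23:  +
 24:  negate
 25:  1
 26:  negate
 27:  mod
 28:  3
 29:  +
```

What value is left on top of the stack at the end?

-3     : [-3]
-2     : [-3, -2]
negate : [-3, 2]
dup    : [-3, 2, 2]
rot    : [2, 2, -3]
/      : [2, 0]
-7     : [2, 0, -7]
dup    : [2, 0, -7, -7]
*      : [2, 0, 49]
over   : [2, 0, 49, 0]
-      : [2, 0, 49]
mod    : [2, 0]
*      : [0]
-8     : [0, -8]
mod    : [0]
negate : [0]
8      : [0, 8]
5      : [0, 8, 5]
58     : [0, 8, 5, 58]
negate : [0, 8, 5, -58]
drop   : [0, 8, 5]
drop   : [0, 8]
+      : [8]
negate : [-8]
1      : [-8, 1]
negate : [-8, -1]
mod    : [0]
3      : [0, 3]
+      : [3]

3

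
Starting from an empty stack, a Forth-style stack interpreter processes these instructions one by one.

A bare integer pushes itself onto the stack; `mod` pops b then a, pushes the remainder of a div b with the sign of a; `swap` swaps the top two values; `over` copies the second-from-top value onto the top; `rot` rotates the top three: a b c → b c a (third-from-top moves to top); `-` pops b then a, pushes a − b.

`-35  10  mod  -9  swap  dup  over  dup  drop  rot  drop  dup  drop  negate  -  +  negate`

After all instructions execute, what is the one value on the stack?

-35     -35
10      -35 10
mod     -5
-9      -5 -9
swap    -9 -5
dup     -9 -5 -5
over    -9 -5 -5 -5
dup     -9 -5 -5 -5 -5
drop    -9 -5 -5 -5
rot     -9 -5 -5 -5
drop    -9 -5 -5
dup     -9 -5 -5 -5
drop    -9 -5 -5
negate  -9 -5 5
-       -9 -10
+       -19
negate  19

19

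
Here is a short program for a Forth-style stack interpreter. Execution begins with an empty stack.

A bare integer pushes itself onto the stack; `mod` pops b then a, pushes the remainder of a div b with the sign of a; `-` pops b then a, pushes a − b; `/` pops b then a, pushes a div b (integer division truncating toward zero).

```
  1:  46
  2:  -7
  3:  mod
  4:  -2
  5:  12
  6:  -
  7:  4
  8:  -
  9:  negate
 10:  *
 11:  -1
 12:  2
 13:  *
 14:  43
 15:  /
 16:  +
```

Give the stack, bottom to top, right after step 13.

46      [46]
-7      [46, -7]
mod     [4]
-2      [4, -2]
12      [4, -2, 12]
-       [4, -14]
4       [4, -14, 4]
-       [4, -18]
negate  [4, 18]
*       [72]
-1      [72, -1]
2       [72, -1, 2]
*       [72, -2]

[72, -2]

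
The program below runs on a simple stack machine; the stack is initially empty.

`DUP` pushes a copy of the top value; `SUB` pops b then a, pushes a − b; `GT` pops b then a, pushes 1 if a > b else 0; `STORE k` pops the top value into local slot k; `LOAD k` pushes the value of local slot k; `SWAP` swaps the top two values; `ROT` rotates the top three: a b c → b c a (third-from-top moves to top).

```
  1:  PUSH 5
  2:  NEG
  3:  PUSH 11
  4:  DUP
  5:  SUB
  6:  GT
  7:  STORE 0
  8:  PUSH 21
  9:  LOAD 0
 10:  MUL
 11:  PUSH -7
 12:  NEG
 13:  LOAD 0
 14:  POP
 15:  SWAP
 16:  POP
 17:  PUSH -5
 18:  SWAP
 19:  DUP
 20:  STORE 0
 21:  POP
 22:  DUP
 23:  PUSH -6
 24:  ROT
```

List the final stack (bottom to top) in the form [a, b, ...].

PUSH 5  -> 5
NEG     -> -5
PUSH 11 -> -5 11
DUP     -> -5 11 11
SUB     -> -5 0
GT      -> 0
STORE 0 -> (empty)
PUSH 21 -> 21
LOAD 0  -> 21 0
MUL     -> 0
PUSH -7 -> 0 -7
NEG     -> 0 7
LOAD 0  -> 0 7 0
POP     -> 0 7
SWAP    -> 7 0
POP     -> 7
PUSH -5 -> 7 -5
SWAP    -> -5 7
DUP     -> -5 7 7
STORE 0 -> -5 7
POP     -> -5
DUP     -> -5 -5
PUSH -6 -> -5 -5 -6
ROT     -> -5 -6 -5

[-5, -6, -5]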